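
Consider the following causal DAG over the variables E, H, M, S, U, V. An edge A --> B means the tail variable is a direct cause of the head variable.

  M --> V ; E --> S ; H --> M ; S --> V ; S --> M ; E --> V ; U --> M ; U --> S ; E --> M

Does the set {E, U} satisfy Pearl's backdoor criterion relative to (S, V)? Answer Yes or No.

Backdoor paths from S to V (paths whose first edge points into S):
  P1: S <- E -> M -> V
  P2: S <- E -> V
  P3: S <- U -> M <- E -> V
  P4: S <- U -> M -> V
Condition 1 (no descendant of S in the set): holds — descendants of S are {M, V}; none are in {E, U}.
Condition 2 (every backdoor path blocked by {E, U}):
  P1: blocked at fork node E ∈ conditioning set.
  P2: blocked at fork node E ∈ conditioning set.
  P3: blocked at fork node U ∈ conditioning set.
  P4: blocked at fork node U ∈ conditioning set.
{E, U} satisfies the backdoor criterion.

Yes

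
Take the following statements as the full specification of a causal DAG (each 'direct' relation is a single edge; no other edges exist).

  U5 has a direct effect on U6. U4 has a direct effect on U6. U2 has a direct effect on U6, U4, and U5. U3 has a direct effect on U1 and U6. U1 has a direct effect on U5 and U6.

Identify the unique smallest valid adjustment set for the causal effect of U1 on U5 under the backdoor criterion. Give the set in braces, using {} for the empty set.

Variables eligible for adjustment (non-descendants of U1, excluding U1 and U5): {U2, U3, U4}.
Backdoor paths from U1 to U5:
  P1: U1 <- U3 -> U6 <- U2 -> U5
  P2: U1 <- U3 -> U6 <- U4 <- U2 -> U5
  P3: U1 <- U3 -> U6 <- U5
Each backdoor path contains an unconditioned collider, so every path is already blocked with the empty conditioning set:
  P1: blocked at collider U6 (neither it nor any descendant is in the conditioning set).
  P2: blocked at collider U6 (neither it nor any descendant is in the conditioning set).
  P3: blocked at collider U6 (neither it nor any descendant is in the conditioning set).
The empty set is therefore the unique smallest valid set.

{}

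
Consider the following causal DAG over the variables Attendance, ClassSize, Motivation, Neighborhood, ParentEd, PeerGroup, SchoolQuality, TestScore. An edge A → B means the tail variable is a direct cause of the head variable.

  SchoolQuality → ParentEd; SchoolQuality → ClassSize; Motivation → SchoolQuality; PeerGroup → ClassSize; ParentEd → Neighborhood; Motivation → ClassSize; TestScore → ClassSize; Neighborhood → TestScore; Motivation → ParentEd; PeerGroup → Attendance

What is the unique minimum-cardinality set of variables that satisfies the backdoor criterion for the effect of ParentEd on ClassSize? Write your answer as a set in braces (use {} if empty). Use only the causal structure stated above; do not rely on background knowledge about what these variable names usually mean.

Variables eligible for adjustment (non-descendants of ParentEd, excluding ParentEd and ClassSize): {Attendance, Motivation, PeerGroup, SchoolQuality}.
Backdoor paths from ParentEd to ClassSize:
  P1: ParentEd <- Motivation -> SchoolQuality -> ClassSize
  P2: ParentEd <- Motivation -> ClassSize
  P3: ParentEd <- SchoolQuality <- Motivation -> ClassSize
  P4: ParentEd <- SchoolQuality -> ClassSize
The empty set is not sufficient: P1 (ParentEd <- Motivation -> SchoolQuality -> ClassSize) has no collider blocking it and no conditioned non-collider, so it is open.
Try {Motivation, SchoolQuality}:
  P1: blocked at fork node Motivation ∈ conditioning set.
  P2: blocked at fork node Motivation ∈ conditioning set.
  P3: blocked at chain node SchoolQuality ∈ conditioning set.
  P4: blocked at fork node SchoolQuality ∈ conditioning set.
{Motivation, SchoolQuality} contains no descendant of ParentEd and blocks every backdoor path.
Every element of {Motivation, SchoolQuality} is needed (dropping Motivation leaves P2 open; dropping SchoolQuality leaves P4 open), so no proper subset is valid.
Among all size-2 subsets of the eligible variables, only {Motivation, SchoolQuality} blocks every backdoor path, so it is the unique smallest valid adjustment set.

{Motivation, SchoolQuality}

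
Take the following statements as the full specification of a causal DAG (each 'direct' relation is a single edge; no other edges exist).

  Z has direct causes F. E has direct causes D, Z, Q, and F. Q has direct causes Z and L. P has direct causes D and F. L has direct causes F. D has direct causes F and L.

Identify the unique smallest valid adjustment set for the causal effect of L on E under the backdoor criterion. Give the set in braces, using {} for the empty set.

Variables eligible for adjustment (non-descendants of L, excluding L and E): {F, Z}.
Backdoor paths from L to E:
  P1: L <- F -> Z -> Q -> E
  P2: L <- F -> Z -> E
  P3: L <- F -> D -> E
  P4: L <- F -> P <- D -> E
  P5: L <- F -> E
The empty set is not sufficient: P1 (L <- F -> Z -> Q -> E) has no collider blocking it and no conditioned non-collider, so it is open.
Try {F}:
  P1: blocked at fork node F ∈ conditioning set.
  P2: blocked at fork node F ∈ conditioning set.
  P3: blocked at fork node F ∈ conditioning set.
  P4: blocked at fork node F ∈ conditioning set.
  P5: blocked at fork node F ∈ conditioning set.
{F} contains no descendant of L and blocks every backdoor path.
No other singleton works — e.g. {Z} leaves P3 open — so {F} is the unique smallest valid adjustment set.

{F}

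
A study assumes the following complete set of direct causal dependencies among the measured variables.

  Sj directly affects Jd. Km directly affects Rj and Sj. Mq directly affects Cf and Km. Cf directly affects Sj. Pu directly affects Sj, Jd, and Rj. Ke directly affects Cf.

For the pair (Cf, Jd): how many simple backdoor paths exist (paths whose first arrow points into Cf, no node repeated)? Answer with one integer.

A backdoor path from Cf to Jd is any simple undirected path whose first edge points into Cf (i.e. leaves Cf via a parent).
Parents of Cf: {Ke, Mq}.
Enumerating:
  P1: Cf <- Mq -> Km -> Rj <- Pu -> Sj -> Jd
  P2: Cf <- Mq -> Km -> Rj <- Pu -> Jd
  P3: Cf <- Mq -> Km -> Sj <- Pu -> Jd
  P4: Cf <- Mq -> Km -> Sj -> Jd
That exhausts the simple backdoor paths. Count: 4.

4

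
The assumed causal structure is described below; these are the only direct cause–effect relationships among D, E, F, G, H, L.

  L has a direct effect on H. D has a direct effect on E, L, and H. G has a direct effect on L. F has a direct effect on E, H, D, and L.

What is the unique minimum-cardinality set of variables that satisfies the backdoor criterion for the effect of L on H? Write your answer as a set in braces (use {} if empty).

{D, F}

Variables eligible for adjustment (non-descendants of L, excluding L and H): {D, E, F, G}.
Backdoor paths from L to H:
  P1: L <- F -> D -> H
  P2: L <- F -> E <- D -> H
  P3: L <- F -> H
  P4: L <- D <- F -> H
  P5: L <- D -> E <- F -> H
  P6: L <- D -> H
The empty set is not sufficient: P1 (L <- F -> D -> H) has no collider blocking it and no conditioned non-collider, so it is open.
Try {D, F}:
  P1: blocked at fork node F ∈ conditioning set.
  P2: blocked at fork node F ∈ conditioning set.
  P3: blocked at fork node F ∈ conditioning set.
  P4: blocked at chain node D ∈ conditioning set.
  P5: blocked at fork node D ∈ conditioning set.
  P6: blocked at fork node D ∈ conditioning set.
{D, F} contains no descendant of L and blocks every backdoor path.
Every element of {D, F} is needed (dropping D leaves P6 open; dropping F leaves P3 open), so no proper subset is valid.
Among all size-2 subsets of the eligible variables, only {D, F} blocks every backdoor path, so it is the unique smallest valid adjustment set.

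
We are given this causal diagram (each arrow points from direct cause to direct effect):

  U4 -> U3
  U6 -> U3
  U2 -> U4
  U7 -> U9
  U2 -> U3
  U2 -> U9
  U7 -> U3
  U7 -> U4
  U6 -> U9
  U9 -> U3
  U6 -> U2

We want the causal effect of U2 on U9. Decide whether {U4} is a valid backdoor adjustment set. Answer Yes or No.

No

Backdoor paths from U2 to U9 (paths whose first edge points into U2):
  P1: U2 <- U6 -> U9
  P2: U2 <- U6 -> U3 <- U7 -> U9
  P3: U2 <- U6 -> U3 <- U4 <- U7 -> U9
  P4: U2 <- U6 -> U3 <- U9
Condition 1 (no descendant of U2 in the set): FAILS — U4 is a descendant of U2.
Condition 2 (every backdoor path blocked by {U4}):
  P1: open — no interior node is in the conditioning set.
  P2: blocked at collider U3 (neither it nor any descendant is in the conditioning set).
  P3: blocked at collider U3 (neither it nor any descendant is in the conditioning set).
  P4: blocked at collider U3 (neither it nor any descendant is in the conditioning set).
{U4} does not satisfy the backdoor criterion.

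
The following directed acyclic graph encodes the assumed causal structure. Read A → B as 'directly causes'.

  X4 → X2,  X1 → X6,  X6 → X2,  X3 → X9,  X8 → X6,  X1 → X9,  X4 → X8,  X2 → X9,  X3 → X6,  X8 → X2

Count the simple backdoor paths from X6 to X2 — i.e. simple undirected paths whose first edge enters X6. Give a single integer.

4

A backdoor path from X6 to X2 is any simple undirected path whose first edge points into X6 (i.e. leaves X6 via a parent).
Parents of X6: {X1, X3, X8}.
Enumerating:
  P1: X6 <- X3 -> X9 <- X2
  P2: X6 <- X1 -> X9 <- X2
  P3: X6 <- X8 <- X4 -> X2
  P4: X6 <- X8 -> X2
That exhausts the simple backdoor paths. Count: 4.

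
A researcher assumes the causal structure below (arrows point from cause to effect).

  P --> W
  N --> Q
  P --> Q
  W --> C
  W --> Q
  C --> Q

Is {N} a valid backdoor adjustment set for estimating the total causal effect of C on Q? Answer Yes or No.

No

Backdoor paths from C to Q (paths whose first edge points into C):
  P1: C <- W <- P -> Q
  P2: C <- W -> Q
Condition 1 (no descendant of C in the set): holds — descendants of C are {Q}; none are in {N}.
Condition 2 (every backdoor path blocked by {N}):
  P1: open — no interior node is in the conditioning set.
  P2: open — no interior node is in the conditioning set.
{N} does not satisfy the backdoor criterion.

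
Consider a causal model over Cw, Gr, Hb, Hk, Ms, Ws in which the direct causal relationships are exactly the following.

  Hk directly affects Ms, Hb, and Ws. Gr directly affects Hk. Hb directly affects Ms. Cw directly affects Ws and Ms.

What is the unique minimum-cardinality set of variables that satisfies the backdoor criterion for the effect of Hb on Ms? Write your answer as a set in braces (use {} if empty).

{Hk}

Variables eligible for adjustment (non-descendants of Hb, excluding Hb and Ms): {Cw, Gr, Hk, Ws}.
Backdoor paths from Hb to Ms:
  P1: Hb <- Hk -> Ws <- Cw -> Ms
  P2: Hb <- Hk -> Ms
The empty set is not sufficient: P2 (Hb <- Hk -> Ms) has no collider blocking it and no conditioned non-collider, so it is open.
Try {Hk}:
  P1: blocked at fork node Hk ∈ conditioning set.
  P2: blocked at fork node Hk ∈ conditioning set.
{Hk} contains no descendant of Hb and blocks every backdoor path.
No other singleton works — e.g. {Cw} leaves P2 open — so {Hk} is the unique smallest valid adjustment set.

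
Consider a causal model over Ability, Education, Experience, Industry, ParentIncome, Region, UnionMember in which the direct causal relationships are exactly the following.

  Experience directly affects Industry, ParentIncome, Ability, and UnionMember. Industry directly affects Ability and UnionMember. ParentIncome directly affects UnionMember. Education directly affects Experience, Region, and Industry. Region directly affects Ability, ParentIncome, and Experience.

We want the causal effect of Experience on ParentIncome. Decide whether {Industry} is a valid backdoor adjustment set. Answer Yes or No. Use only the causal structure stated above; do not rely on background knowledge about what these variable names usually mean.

Backdoor paths from Experience to ParentIncome (paths whose first edge points into Experience):
  P1: Experience <- Education -> Region -> ParentIncome
  P2: Experience <- Education -> Region -> Ability <- Industry -> UnionMember <- ParentIncome
  P3: Experience <- Education -> Industry -> Ability <- Region -> ParentIncome
  P4: Experience <- Education -> Industry -> UnionMember <- ParentIncome
  P5: Experience <- Region <- Education -> Industry -> UnionMember <- ParentIncome
  P6: Experience <- Region -> ParentIncome
  P7: Experience <- Region -> Ability <- Industry -> UnionMember <- ParentIncome
Condition 1 (no descendant of Experience in the set): FAILS — Industry is a descendant of Experience.
Condition 2 (every backdoor path blocked by {Industry}):
  P1: open — no interior node is in the conditioning set.
  P2: blocked at collider Ability (neither it nor any descendant is in the conditioning set).
  P3: blocked at chain node Industry ∈ conditioning set.
  P4: blocked at chain node Industry ∈ conditioning set.
  P5: blocked at chain node Industry ∈ conditioning set.
  P6: open — no interior node is in the conditioning set.
  P7: blocked at collider Ability (neither it nor any descendant is in the conditioning set).
{Industry} does not satisfy the backdoor criterion.

No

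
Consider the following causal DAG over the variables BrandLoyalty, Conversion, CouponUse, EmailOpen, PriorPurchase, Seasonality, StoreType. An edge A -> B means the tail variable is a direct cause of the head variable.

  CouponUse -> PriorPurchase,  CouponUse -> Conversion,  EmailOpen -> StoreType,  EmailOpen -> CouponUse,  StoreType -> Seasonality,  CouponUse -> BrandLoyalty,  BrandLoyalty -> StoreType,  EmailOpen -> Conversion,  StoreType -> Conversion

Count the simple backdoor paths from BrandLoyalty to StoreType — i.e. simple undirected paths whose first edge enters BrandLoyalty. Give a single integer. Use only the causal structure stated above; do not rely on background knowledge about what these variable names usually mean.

4

A backdoor path from BrandLoyalty to StoreType is any simple undirected path whose first edge points into BrandLoyalty (i.e. leaves BrandLoyalty via a parent).
Parents of BrandLoyalty: {CouponUse}.
Enumerating:
  P1: BrandLoyalty <- CouponUse <- EmailOpen -> StoreType
  P2: BrandLoyalty <- CouponUse <- EmailOpen -> Conversion <- StoreType
  P3: BrandLoyalty <- CouponUse -> Conversion <- EmailOpen -> StoreType
  P4: BrandLoyalty <- CouponUse -> Conversion <- StoreType
That exhausts the simple backdoor paths. Count: 4.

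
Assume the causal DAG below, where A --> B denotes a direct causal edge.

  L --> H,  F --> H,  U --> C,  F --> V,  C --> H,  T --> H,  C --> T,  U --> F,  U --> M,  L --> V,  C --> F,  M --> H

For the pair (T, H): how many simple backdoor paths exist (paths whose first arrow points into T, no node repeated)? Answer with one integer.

7

A backdoor path from T to H is any simple undirected path whose first edge points into T (i.e. leaves T via a parent).
Parents of T: {C}.
Enumerating:
  P1: T <- C <- U -> M -> H
  P2: T <- C <- U -> F -> H
  P3: T <- C <- U -> F -> V <- L -> H
  P4: T <- C -> F <- U -> M -> H
  P5: T <- C -> F -> H
  P6: T <- C -> F -> V <- L -> H
  P7: T <- C -> H
That exhausts the simple backdoor paths. Count: 7.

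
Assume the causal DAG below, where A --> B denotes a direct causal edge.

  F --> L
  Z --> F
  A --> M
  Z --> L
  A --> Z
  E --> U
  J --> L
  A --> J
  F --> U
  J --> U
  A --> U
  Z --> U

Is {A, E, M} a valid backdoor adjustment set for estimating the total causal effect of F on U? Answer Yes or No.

No

Backdoor paths from F to U (paths whose first edge points into F):
  P1: F <- Z <- A -> J -> U
  P2: F <- Z <- A -> U
  P3: F <- Z -> U
  P4: F <- Z -> L <- J <- A -> U
  P5: F <- Z -> L <- J -> U
Condition 1 (no descendant of F in the set): holds — descendants of F are {L, U}; none are in {A, E, M}.
Condition 2 (every backdoor path blocked by {A, E, M}):
  P1: blocked at fork node A ∈ conditioning set.
  P2: blocked at fork node A ∈ conditioning set.
  P3: open — no interior node is in the conditioning set.
  P4: blocked at collider L (neither it nor any descendant is in the conditioning set).
  P5: blocked at collider L (neither it nor any descendant is in the conditioning set).
{A, E, M} does not satisfy the backdoor criterion.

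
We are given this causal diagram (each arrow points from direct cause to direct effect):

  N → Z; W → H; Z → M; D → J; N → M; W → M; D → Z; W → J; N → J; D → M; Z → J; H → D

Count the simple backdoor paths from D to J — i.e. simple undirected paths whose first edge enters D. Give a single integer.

A backdoor path from D to J is any simple undirected path whose first edge points into D (i.e. leaves D via a parent).
Parents of D: {H}.
Enumerating:
  P1: D <- H <- W -> J
  P2: D <- H <- W -> M <- N -> Z -> J
  P3: D <- H <- W -> M <- N -> J
  P4: D <- H <- W -> M <- Z <- N -> J
  P5: D <- H <- W -> M <- Z -> J
That exhausts the simple backdoor paths. Count: 5.

5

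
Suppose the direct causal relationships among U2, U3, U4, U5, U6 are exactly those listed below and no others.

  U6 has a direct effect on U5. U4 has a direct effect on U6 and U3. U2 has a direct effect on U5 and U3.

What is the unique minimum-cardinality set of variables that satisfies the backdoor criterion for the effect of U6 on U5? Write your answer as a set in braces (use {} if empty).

{}

Variables eligible for adjustment (non-descendants of U6, excluding U6 and U5): {U2, U3, U4}.
Backdoor paths from U6 to U5:
  P1: U6 <- U4 -> U3 <- U2 -> U5
Each backdoor path contains an unconditioned collider, so every path is already blocked with the empty conditioning set:
  P1: blocked at collider U3 (neither it nor any descendant is in the conditioning set).
The empty set is therefore the unique smallest valid set.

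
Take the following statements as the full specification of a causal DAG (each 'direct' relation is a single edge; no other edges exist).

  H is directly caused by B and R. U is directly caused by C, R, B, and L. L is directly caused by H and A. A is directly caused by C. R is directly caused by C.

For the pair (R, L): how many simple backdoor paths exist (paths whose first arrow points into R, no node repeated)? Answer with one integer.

3

A backdoor path from R to L is any simple undirected path whose first edge points into R (i.e. leaves R via a parent).
Parents of R: {C}.
Enumerating:
  P1: R <- C -> A -> L
  P2: R <- C -> U <- B -> H -> L
  P3: R <- C -> U <- L
That exhausts the simple backdoor paths. Count: 3.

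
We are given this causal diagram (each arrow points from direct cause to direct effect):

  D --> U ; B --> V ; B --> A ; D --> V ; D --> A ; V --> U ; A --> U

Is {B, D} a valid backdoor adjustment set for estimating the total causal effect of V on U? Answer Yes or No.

Backdoor paths from V to U (paths whose first edge points into V):
  P1: V <- B -> A <- D -> U
  P2: V <- B -> A -> U
  P3: V <- D -> A -> U
  P4: V <- D -> U
Condition 1 (no descendant of V in the set): holds — descendants of V are {U}; none are in {B, D}.
Condition 2 (every backdoor path blocked by {B, D}):
  P1: blocked at fork node B ∈ conditioning set.
  P2: blocked at fork node B ∈ conditioning set.
  P3: blocked at fork node D ∈ conditioning set.
  P4: blocked at fork node D ∈ conditioning set.
{B, D} satisfies the backdoor criterion.

Yes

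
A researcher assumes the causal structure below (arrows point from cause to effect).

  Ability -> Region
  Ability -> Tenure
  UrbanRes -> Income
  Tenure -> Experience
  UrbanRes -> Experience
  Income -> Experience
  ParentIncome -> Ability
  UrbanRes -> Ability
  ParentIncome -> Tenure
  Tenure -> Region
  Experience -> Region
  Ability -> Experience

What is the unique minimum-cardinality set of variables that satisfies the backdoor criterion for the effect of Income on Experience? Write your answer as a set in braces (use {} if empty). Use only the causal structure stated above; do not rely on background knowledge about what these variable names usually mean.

Variables eligible for adjustment (non-descendants of Income, excluding Income and Experience): {Ability, ParentIncome, Tenure, UrbanRes}.
Backdoor paths from Income to Experience:
  P1: Income <- UrbanRes -> Ability <- ParentIncome -> Tenure -> Experience
  P2: Income <- UrbanRes -> Ability <- ParentIncome -> Tenure -> Region <- Experience
  P3: Income <- UrbanRes -> Ability -> Tenure -> Experience
  P4: Income <- UrbanRes -> Ability -> Tenure -> Region <- Experience
  P5: Income <- UrbanRes -> Ability -> Experience
  P6: Income <- UrbanRes -> Ability -> Region <- Tenure -> Experience
  P7: Income <- UrbanRes -> Ability -> Region <- Experience
  P8: Income <- UrbanRes -> Experience
The empty set is not sufficient: P3 (Income <- UrbanRes -> Ability -> Tenure -> Experience) has no collider blocking it and no conditioned non-collider, so it is open.
Try {UrbanRes}:
  P1: blocked at fork node UrbanRes ∈ conditioning set.
  P2: blocked at fork node UrbanRes ∈ conditioning set.
  P3: blocked at fork node UrbanRes ∈ conditioning set.
  P4: blocked at fork node UrbanRes ∈ conditioning set.
  P5: blocked at fork node UrbanRes ∈ conditioning set.
  P6: blocked at fork node UrbanRes ∈ conditioning set.
  P7: blocked at fork node UrbanRes ∈ conditioning set.
  P8: blocked at fork node UrbanRes ∈ conditioning set.
{UrbanRes} contains no descendant of Income and blocks every backdoor path.
No other singleton works — e.g. {ParentIncome} leaves P3 open — so {UrbanRes} is the unique smallest valid adjustment set.

{UrbanRes}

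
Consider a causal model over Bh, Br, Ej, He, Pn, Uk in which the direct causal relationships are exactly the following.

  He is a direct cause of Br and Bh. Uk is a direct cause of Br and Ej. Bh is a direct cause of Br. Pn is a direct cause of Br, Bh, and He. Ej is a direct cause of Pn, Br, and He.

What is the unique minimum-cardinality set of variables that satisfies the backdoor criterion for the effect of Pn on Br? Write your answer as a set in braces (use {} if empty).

Variables eligible for adjustment (non-descendants of Pn, excluding Pn and Br): {Ej, Uk}.
Backdoor paths from Pn to Br:
  P1: Pn <- Ej <- Uk -> Br
  P2: Pn <- Ej -> He -> Bh -> Br
  P3: Pn <- Ej -> He -> Br
  P4: Pn <- Ej -> Br
The empty set is not sufficient: P1 (Pn <- Ej <- Uk -> Br) has no collider blocking it and no conditioned non-collider, so it is open.
Try {Ej}:
  P1: blocked at chain node Ej ∈ conditioning set.
  P2: blocked at fork node Ej ∈ conditioning set.
  P3: blocked at fork node Ej ∈ conditioning set.
  P4: blocked at fork node Ej ∈ conditioning set.
{Ej} contains no descendant of Pn and blocks every backdoor path.
No other singleton works — e.g. {Uk} leaves P2 open — so {Ej} is the unique smallest valid adjustment set.

{Ej}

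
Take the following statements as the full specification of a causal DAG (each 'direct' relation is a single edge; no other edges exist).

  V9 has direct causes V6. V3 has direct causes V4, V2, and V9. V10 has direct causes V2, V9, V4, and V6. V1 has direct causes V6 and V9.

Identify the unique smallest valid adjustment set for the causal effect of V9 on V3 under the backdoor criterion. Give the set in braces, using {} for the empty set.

{}

Variables eligible for adjustment (non-descendants of V9, excluding V9 and V3): {V2, V4, V6}.
Backdoor paths from V9 to V3:
  P1: V9 <- V6 -> V10 <- V2 -> V3
  P2: V9 <- V6 -> V10 <- V4 -> V3
Each backdoor path contains an unconditioned collider, so every path is already blocked with the empty conditioning set:
  P1: blocked at collider V10 (neither it nor any descendant is in the conditioning set).
  P2: blocked at collider V10 (neither it nor any descendant is in the conditioning set).
The empty set is therefore the unique smallest valid set.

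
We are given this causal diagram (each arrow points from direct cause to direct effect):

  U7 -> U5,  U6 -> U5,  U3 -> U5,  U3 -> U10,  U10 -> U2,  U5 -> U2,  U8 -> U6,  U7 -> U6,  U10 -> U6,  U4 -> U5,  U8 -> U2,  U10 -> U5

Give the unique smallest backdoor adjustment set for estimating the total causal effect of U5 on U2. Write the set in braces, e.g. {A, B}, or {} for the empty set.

{U10, U8}

Variables eligible for adjustment (non-descendants of U5, excluding U5 and U2): {U10, U3, U4, U6, U7, U8}.
Backdoor paths from U5 to U2:
  P1: U5 <- U3 -> U10 -> U6 <- U8 -> U2
  P2: U5 <- U3 -> U10 -> U2
  P3: U5 <- U10 -> U6 <- U8 -> U2
  P4: U5 <- U10 -> U2
  P5: U5 <- U7 -> U6 <- U8 -> U2
  P6: U5 <- U7 -> U6 <- U10 -> U2
  P7: U5 <- U6 <- U8 -> U2
  P8: U5 <- U6 <- U10 -> U2
The empty set is not sufficient: P2 (U5 <- U3 -> U10 -> U2) has no collider blocking it and no conditioned non-collider, so it is open.
Try {U10, U8}:
  P1: blocked at chain node U10 ∈ conditioning set.
  P2: blocked at chain node U10 ∈ conditioning set.
  P3: blocked at fork node U10 ∈ conditioning set.
  P4: blocked at fork node U10 ∈ conditioning set.
  P5: blocked at collider U6 (neither it nor any descendant is in the conditioning set).
  P6: blocked at collider U6 (neither it nor any descendant is in the conditioning set).
  P7: blocked at fork node U8 ∈ conditioning set.
  P8: blocked at fork node U10 ∈ conditioning set.
{U10, U8} contains no descendant of U5 and blocks every backdoor path.
Every element of {U10, U8} is needed (dropping U10 leaves P2 open; dropping U8 leaves P7 open), so no proper subset is valid.
Among all size-2 subsets of the eligible variables, only {U10, U8} blocks every backdoor path, so it is the unique smallest valid adjustment set.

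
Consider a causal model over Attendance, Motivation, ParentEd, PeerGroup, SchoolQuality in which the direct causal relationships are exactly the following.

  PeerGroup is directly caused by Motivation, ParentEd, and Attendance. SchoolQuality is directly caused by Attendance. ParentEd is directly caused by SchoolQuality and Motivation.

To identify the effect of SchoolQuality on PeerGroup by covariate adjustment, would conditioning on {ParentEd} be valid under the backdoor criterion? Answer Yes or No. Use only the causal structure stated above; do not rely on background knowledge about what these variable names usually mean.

No

Backdoor paths from SchoolQuality to PeerGroup (paths whose first edge points into SchoolQuality):
  P1: SchoolQuality <- Attendance -> PeerGroup
Condition 1 (no descendant of SchoolQuality in the set): FAILS — ParentEd is a descendant of SchoolQuality.
Condition 2 (every backdoor path blocked by {ParentEd}):
  P1: open — no interior node is in the conditioning set.
{ParentEd} does not satisfy the backdoor criterion.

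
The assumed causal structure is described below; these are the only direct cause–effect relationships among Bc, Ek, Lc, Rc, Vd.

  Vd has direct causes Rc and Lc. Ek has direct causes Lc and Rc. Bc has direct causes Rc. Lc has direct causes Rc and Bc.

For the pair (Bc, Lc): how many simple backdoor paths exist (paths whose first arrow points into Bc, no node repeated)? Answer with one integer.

A backdoor path from Bc to Lc is any simple undirected path whose first edge points into Bc (i.e. leaves Bc via a parent).
Parents of Bc: {Rc}.
Enumerating:
  P1: Bc <- Rc -> Lc
  P2: Bc <- Rc -> Vd <- Lc
  P3: Bc <- Rc -> Ek <- Lc
That exhausts the simple backdoor paths. Count: 3.

3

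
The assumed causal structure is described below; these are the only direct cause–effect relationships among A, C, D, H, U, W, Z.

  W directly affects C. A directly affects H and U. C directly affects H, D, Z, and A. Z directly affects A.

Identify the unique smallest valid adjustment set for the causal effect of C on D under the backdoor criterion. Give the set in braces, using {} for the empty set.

Variables eligible for adjustment (non-descendants of C, excluding C and D): {W}.
Backdoor paths from C to D:
  (none)
With no backdoor paths the empty set already satisfies the criterion, and it is trivially minimal.

{}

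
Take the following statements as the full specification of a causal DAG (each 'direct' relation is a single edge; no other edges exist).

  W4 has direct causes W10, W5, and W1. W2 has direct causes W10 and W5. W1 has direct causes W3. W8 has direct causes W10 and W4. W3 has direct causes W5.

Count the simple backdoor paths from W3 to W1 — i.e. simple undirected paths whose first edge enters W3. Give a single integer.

3

A backdoor path from W3 to W1 is any simple undirected path whose first edge points into W3 (i.e. leaves W3 via a parent).
Parents of W3: {W5}.
Enumerating:
  P1: W3 <- W5 -> W4 <- W1
  P2: W3 <- W5 -> W2 <- W10 -> W4 <- W1
  P3: W3 <- W5 -> W2 <- W10 -> W8 <- W4 <- W1
That exhausts the simple backdoor paths. Count: 3.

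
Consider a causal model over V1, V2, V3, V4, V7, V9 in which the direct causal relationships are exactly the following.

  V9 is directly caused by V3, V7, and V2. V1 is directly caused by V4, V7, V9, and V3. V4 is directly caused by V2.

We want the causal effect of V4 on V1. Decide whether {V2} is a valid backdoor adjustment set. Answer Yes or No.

Backdoor paths from V4 to V1 (paths whose first edge points into V4):
  P1: V4 <- V2 -> V9 <- V7 -> V1
  P2: V4 <- V2 -> V9 <- V3 -> V1
  P3: V4 <- V2 -> V9 -> V1
Condition 1 (no descendant of V4 in the set): holds — descendants of V4 are {V1}; none are in {V2}.
Condition 2 (every backdoor path blocked by {V2}):
  P1: blocked at fork node V2 ∈ conditioning set.
  P2: blocked at fork node V2 ∈ conditioning set.
  P3: blocked at fork node V2 ∈ conditioning set.
{V2} satisfies the backdoor criterion.

Yes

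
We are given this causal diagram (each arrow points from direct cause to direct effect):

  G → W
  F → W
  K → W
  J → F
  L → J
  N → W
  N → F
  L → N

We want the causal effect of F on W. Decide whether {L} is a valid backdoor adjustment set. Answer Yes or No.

No

Backdoor paths from F to W (paths whose first edge points into F):
  P1: F <- N -> W
  P2: F <- J <- L -> N -> W
Condition 1 (no descendant of F in the set): holds — descendants of F are {W}; none are in {L}.
Condition 2 (every backdoor path blocked by {L}):
  P1: open — no interior node is in the conditioning set.
  P2: blocked at fork node L ∈ conditioning set.
{L} does not satisfy the backdoor criterion.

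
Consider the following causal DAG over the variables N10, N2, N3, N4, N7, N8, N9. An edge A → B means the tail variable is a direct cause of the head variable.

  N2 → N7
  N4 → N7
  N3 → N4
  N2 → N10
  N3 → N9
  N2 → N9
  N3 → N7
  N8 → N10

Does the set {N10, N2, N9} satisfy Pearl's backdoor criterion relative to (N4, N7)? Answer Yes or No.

Backdoor paths from N4 to N7 (paths whose first edge points into N4):
  P1: N4 <- N3 -> N9 <- N2 -> N7
  P2: N4 <- N3 -> N7
Condition 1 (no descendant of N4 in the set): holds — descendants of N4 are {N7}; none are in {N10, N2, N9}.
Condition 2 (every backdoor path blocked by {N10, N2, N9}):
  P1: blocked at fork node N2 ∈ conditioning set.
  P2: open — no interior node is in the conditioning set.
{N10, N2, N9} does not satisfy the backdoor criterion.

No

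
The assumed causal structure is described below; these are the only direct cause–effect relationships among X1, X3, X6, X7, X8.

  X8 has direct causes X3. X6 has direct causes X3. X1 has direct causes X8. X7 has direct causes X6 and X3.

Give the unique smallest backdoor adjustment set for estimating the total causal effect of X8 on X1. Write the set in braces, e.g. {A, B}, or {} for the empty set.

{}

Variables eligible for adjustment (non-descendants of X8, excluding X8 and X1): {X3, X6, X7}.
Backdoor paths from X8 to X1:
  (none)
With no backdoor paths the empty set already satisfies the criterion, and it is trivially minimal.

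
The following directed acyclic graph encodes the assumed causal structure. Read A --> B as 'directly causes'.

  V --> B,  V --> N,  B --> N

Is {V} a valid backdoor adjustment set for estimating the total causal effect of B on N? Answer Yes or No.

Backdoor paths from B to N (paths whose first edge points into B):
  P1: B <- V -> N
Condition 1 (no descendant of B in the set): holds — descendants of B are {N}; none are in {V}.
Condition 2 (every backdoor path blocked by {V}):
  P1: blocked at fork node V ∈ conditioning set.
{V} satisfies the backdoor criterion.

Yes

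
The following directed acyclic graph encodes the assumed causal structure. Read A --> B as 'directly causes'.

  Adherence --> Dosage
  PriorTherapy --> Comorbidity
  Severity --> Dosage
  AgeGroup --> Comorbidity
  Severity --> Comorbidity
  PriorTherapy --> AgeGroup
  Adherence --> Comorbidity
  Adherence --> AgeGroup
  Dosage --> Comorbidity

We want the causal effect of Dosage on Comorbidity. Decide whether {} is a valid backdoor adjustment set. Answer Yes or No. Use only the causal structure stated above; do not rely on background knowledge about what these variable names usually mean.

Backdoor paths from Dosage to Comorbidity (paths whose first edge points into Dosage):
  P1: Dosage <- Severity -> Comorbidity
  P2: Dosage <- Adherence -> AgeGroup <- PriorTherapy -> Comorbidity
  P3: Dosage <- Adherence -> AgeGroup -> Comorbidity
  P4: Dosage <- Adherence -> Comorbidity
Condition 1 (no descendant of Dosage in the set): holds — descendants of Dosage are {Comorbidity}; none are in {}.
Condition 2 (every backdoor path blocked by {}):
  P1: open — no interior node is in the conditioning set.
  P2: blocked at collider AgeGroup (neither it nor any descendant is in the conditioning set).
  P3: open — no interior node is in the conditioning set.
  P4: open — no interior node is in the conditioning set.
{} does not satisfy the backdoor criterion.

No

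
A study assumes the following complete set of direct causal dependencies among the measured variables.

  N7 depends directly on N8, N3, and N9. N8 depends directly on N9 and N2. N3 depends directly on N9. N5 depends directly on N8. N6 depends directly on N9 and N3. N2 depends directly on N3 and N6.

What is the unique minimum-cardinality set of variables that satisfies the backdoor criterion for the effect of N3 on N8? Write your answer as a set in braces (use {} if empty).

Variables eligible for adjustment (non-descendants of N3, excluding N3 and N8): {N9}.
Backdoor paths from N3 to N8:
  P1: N3 <- N9 -> N6 -> N2 -> N8
  P2: N3 <- N9 -> N8
  P3: N3 <- N9 -> N7 <- N8
The empty set is not sufficient: P1 (N3 <- N9 -> N6 -> N2 -> N8) has no collider blocking it and no conditioned non-collider, so it is open.
Try {N9}:
  P1: blocked at fork node N9 ∈ conditioning set.
  P2: blocked at fork node N9 ∈ conditioning set.
  P3: blocked at fork node N9 ∈ conditioning set.
{N9} contains no descendant of N3 and blocks every backdoor path.
{N9} is the unique smallest valid adjustment set.

{N9}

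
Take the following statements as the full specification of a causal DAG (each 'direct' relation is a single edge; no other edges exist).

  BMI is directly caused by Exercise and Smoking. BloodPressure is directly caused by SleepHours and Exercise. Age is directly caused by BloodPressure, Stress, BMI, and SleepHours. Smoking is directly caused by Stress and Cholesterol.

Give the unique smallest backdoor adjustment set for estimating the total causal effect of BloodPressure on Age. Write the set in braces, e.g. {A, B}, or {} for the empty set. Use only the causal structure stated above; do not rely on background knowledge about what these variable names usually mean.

Variables eligible for adjustment (non-descendants of BloodPressure, excluding BloodPressure and Age): {BMI, Cholesterol, Exercise, SleepHours, Smoking, Stress}.
Backdoor paths from BloodPressure to Age:
  P1: BloodPressure <- SleepHours -> Age
  P2: BloodPressure <- Exercise -> BMI <- Smoking <- Stress -> Age
  P3: BloodPressure <- Exercise -> BMI -> Age
The empty set is not sufficient: P1 (BloodPressure <- SleepHours -> Age) has no collider blocking it and no conditioned non-collider, so it is open.
Try {Exercise, SleepHours}:
  P1: blocked at fork node SleepHours ∈ conditioning set.
  P2: blocked at fork node Exercise ∈ conditioning set.
  P3: blocked at fork node Exercise ∈ conditioning set.
{Exercise, SleepHours} contains no descendant of BloodPressure and blocks every backdoor path.
Every element of {Exercise, SleepHours} is needed (dropping Exercise leaves P3 open; dropping SleepHours leaves P1 open), so no proper subset is valid.
Among all size-2 subsets of the eligible variables, only {Exercise, SleepHours} blocks every backdoor path, so it is the unique smallest valid adjustment set.

{Exercise, SleepHours}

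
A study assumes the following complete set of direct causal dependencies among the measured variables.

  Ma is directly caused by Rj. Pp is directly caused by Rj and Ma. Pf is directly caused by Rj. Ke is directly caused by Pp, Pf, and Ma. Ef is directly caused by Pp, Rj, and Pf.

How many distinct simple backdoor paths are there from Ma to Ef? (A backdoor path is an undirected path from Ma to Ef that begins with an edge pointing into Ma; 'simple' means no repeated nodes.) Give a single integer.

5

A backdoor path from Ma to Ef is any simple undirected path whose first edge points into Ma (i.e. leaves Ma via a parent).
Parents of Ma: {Rj}.
Enumerating:
  P1: Ma <- Rj -> Pf -> Ke <- Pp -> Ef
  P2: Ma <- Rj -> Pf -> Ef
  P3: Ma <- Rj -> Pp -> Ke <- Pf -> Ef
  P4: Ma <- Rj -> Pp -> Ef
  P5: Ma <- Rj -> Ef
That exhausts the simple backdoor paths. Count: 5.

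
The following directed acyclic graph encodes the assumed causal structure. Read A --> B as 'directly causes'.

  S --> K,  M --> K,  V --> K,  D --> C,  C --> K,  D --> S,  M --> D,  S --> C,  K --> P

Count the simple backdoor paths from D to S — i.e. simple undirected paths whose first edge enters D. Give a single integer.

A backdoor path from D to S is any simple undirected path whose first edge points into D (i.e. leaves D via a parent).
Parents of D: {M}.
Enumerating:
  P1: D <- M -> K <- S
  P2: D <- M -> K <- C <- S
That exhausts the simple backdoor paths. Count: 2.

2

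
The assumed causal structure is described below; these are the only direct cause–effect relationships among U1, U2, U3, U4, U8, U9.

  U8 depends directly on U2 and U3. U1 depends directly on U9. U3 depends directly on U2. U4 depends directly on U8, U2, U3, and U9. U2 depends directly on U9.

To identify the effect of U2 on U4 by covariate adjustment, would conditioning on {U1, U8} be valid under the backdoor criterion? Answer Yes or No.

No

Backdoor paths from U2 to U4 (paths whose first edge points into U2):
  P1: U2 <- U9 -> U4
Condition 1 (no descendant of U2 in the set): FAILS — U8 is a descendant of U2.
Condition 2 (every backdoor path blocked by {U1, U8}):
  P1: open — no interior node is in the conditioning set.
{U1, U8} does not satisfy the backdoor criterion.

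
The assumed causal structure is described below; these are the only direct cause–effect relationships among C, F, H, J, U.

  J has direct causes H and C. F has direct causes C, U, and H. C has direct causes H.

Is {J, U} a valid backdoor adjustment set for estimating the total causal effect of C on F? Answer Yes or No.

No

Backdoor paths from C to F (paths whose first edge points into C):
  P1: C <- H -> F
Condition 1 (no descendant of C in the set): FAILS — J is a descendant of C.
Condition 2 (every backdoor path blocked by {J, U}):
  P1: open — no interior node is in the conditioning set.
{J, U} does not satisfy the backdoor criterion.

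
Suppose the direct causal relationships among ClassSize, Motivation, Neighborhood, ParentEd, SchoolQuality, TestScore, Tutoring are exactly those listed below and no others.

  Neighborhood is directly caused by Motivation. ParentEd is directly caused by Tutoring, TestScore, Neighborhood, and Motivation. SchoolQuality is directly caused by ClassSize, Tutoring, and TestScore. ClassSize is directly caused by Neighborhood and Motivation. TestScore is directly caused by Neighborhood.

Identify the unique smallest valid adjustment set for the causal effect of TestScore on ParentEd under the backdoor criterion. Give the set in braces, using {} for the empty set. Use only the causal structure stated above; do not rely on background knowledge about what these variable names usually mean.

{Neighborhood}

Variables eligible for adjustment (non-descendants of TestScore, excluding TestScore and ParentEd): {ClassSize, Motivation, Neighborhood, Tutoring}.
Backdoor paths from TestScore to ParentEd:
  P1: TestScore <- Neighborhood <- Motivation -> ClassSize -> SchoolQuality <- Tutoring -> ParentEd
  P2: TestScore <- Neighborhood <- Motivation -> ParentEd
  P3: TestScore <- Neighborhood -> ClassSize <- Motivation -> ParentEd
  P4: TestScore <- Neighborhood -> ClassSize -> SchoolQuality <- Tutoring -> ParentEd
  P5: TestScore <- Neighborhood -> ParentEd
The empty set is not sufficient: P2 (TestScore <- Neighborhood <- Motivation -> ParentEd) has no collider blocking it and no conditioned non-collider, so it is open.
Try {Neighborhood}:
  P1: blocked at chain node Neighborhood ∈ conditioning set.
  P2: blocked at chain node Neighborhood ∈ conditioning set.
  P3: blocked at fork node Neighborhood ∈ conditioning set.
  P4: blocked at fork node Neighborhood ∈ conditioning set.
  P5: blocked at fork node Neighborhood ∈ conditioning set.
{Neighborhood} contains no descendant of TestScore and blocks every backdoor path.
No other singleton works — e.g. {Motivation} leaves P5 open — so {Neighborhood} is the unique smallest valid adjustment set.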